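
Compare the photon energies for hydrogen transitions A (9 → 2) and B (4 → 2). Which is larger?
9 → 2

Calculate the energy for each transition:

Transition 9 → 2:
ΔE₁ = |E_2 - E_9| = |-13.6057/2² - (-13.6057/9²)|
ΔE₁ = |-3.40142500000 - (-0.16797160494)| = 3.23345340 eV

Transition 4 → 2:
ΔE₂ = |E_2 - E_4| = |-13.6057/2² - (-13.6057/4²)|
ΔE₂ = |-3.40142500000 - (-0.85035625000)| = 2.55106875 eV

Since 3.23345340 eV > 2.55106875 eV, the transition 9 → 2 emits the more energetic photon.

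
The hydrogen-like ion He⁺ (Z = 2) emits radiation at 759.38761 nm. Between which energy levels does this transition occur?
n = 10 → n = 5

First, find the photon energy from the wavelength (hc = 1239.84 eV·nm):
E = hc/λ = 1239.84 eV·nm / 759.38761 nm = 1.6326840 eV

The energy levels of He⁺ satisfy E_n = -13.6057 × 2² / n² eV, so an emission n_i → n_f releases
ΔE = 13.6057 × 2² × (1/n_f² − 1/n_i²) eV.

Setting ΔE equal to the photon energy:
1/n_f² − 1/n_i² = 1.6326840 / (13.6057 × 2²) = 0.030000000

Since 1/n_i² must be positive, we need 1/n_f² > 0.030000000, i.e. n_f ≤ 5. For each allowed n_f, solve n_i = (1/n_f² − 0.030000000)^(−1/2) and check whether it is a whole number:
  n_f = 1: 1/n_i² = 1.000000000 − 0.030000000 = 0.970000000 → n_i = 1.015  (not an integer) ✗
  n_f = 2: 1/n_i² = 0.250000000 − 0.030000000 = 0.220000000 → n_i = 2.132  (not an integer) ✗
  n_f = 3: 1/n_i² = 0.111111111 − 0.030000000 = 0.081111111 → n_i = 3.511  (not an integer) ✗
  n_f = 4: 1/n_i² = 0.062500000 − 0.030000000 = 0.032500000 → n_i = 5.547  (not an integer) ✗
  n_f = 5: 1/n_i² = 0.040000000 − 0.030000000 = 0.010000000 → n_i = 10.000  → integer, n_i = 10 ✓

Only n_f = 5 gives an integer upper level, n_i = 10.

The transition is from n = 10 to n = 5 (emission).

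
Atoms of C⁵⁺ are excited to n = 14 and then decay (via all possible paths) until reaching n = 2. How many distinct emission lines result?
78

The electron can occupy levels n = 2, 3, ..., 14 during de-excitation — that is m = 14 - 2 + 1 = 13 distinct levels.

The number of distinct spectral lines equals the number of ways to choose 2 of these m levels (each pair gives one possible emission transition):

Number of lines = m(m-1)/2 = 13×12/2 = 78

These correspond to all possible transitions between the 13 levels:
14 → 13, 14 → 12, 14 → 11, 14 → 10, 14 → 9, 14 → 8, 14 → 7, 14 → 6...

Each transition produces a photon with a unique energy (and thus wavelength). This count does not depend on Z.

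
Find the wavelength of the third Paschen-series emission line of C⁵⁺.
30.37550 nm

The lines of a series are numbered from the longest wavelength (smallest ΔE) outward; the third line is the transition from n = n_f + 3 to n_f.
The Paschen series has all transitions ending at n_f = 3.

For C⁵⁺ (Z = 6), the third line (γ-line) is the jump from n = 6 to n = 3:
E_6 = -13.6057 × 6² / 6² = -13.6057000 eV
E_3 = -13.6057 × 6² / 3² = -54.4228000 eV
ΔE = E_6 - E_3 = 40.8171000 eV

λ = hc/E = 1239.84 eV·nm / 40.8171000 eV
λ = 30.37550 nm

This is the γ-line of the Paschen series in C⁵⁺.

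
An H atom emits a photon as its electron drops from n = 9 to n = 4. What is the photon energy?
0.6824 eV

The energy levels are E_n = -13.6057 eV / n².

Energy at n = 9: E_9 = -13.6057 / 9² = -0.1679716 eV
Energy at n = 4: E_4 = -13.6057 / 4² = -0.8503563 eV

For emission (electron falling to lower state), the photon energy is:
E_photon = E_9 - E_4 = |-0.1679716 - (-0.8503563)|
E_photon = 0.6824 eV

This energy is carried away by the emitted photon.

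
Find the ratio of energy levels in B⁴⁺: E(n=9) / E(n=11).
1.49383

Using E_n = -13.6057 Z² / n² eV with Z = 5:

E_9 = -13.6057 × 5² / 9² = -340.1425 / 81 = -4.19929012346 eV
E_11 = -13.6057 × 5² / 11² = -340.1425 / 121 = -2.81109504132 eV

The ratio is:
E_9/E_11 = (-4.19929012346) / (-2.81109504132)
E_9/E_11 = (-340.1425/81) / (-340.1425/121)
E_9/E_11 = 121/81
E_9/E_11 = 1.49383
(Note: the Z² factors cancel in the ratio.)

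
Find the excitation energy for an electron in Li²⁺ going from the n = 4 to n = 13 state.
6.93 eV

The energy levels of a hydrogen-like atom are E_n = -13.6057 Z² eV / n².

Energy at n = 4: E_4 = -13.6057 × 3² / 4² = -7.65321 eV
Energy at n = 13: E_13 = -13.6057 × 3² / 13² = -0.72456 eV

The excitation energy is the difference:
ΔE = E_13 - E_4
ΔE = -0.72456 - (-7.65321)
ΔE = 6.93 eV

Since this is positive, energy must be absorbed (photon absorption).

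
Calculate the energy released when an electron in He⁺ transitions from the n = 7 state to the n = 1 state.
53.312 eV

The energy levels are E_n = -13.6057 Z² eV / n².

Energy at n = 7: E_7 = -13.6057 × 2² / 7² = -1.110669 eV
Energy at n = 1: E_1 = -13.6057 × 2² / 1² = -54.422800 eV

For emission (electron falling to lower state), the photon energy is:
E_photon = E_7 - E_1 = |-1.110669 - (-54.422800)|
E_photon = 53.312 eV

This energy is carried away by the emitted photon.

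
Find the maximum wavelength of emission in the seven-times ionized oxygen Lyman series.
1.8985 nm

The longest wavelength corresponds to the smallest energy transition in the series.
The Lyman series has all transitions ending at n_f = 1.

For O⁷⁺ (Z = 8), the first line (α-line) is the jump from n = 2 to n = 1:
E_2 = -13.6057 × 8² / 2² = -217.691200 eV
E_1 = -13.6057 × 8² / 1² = -870.764800 eV
ΔE = E_2 - E_1 = 653.073600 eV

λ = hc/E = 1239.84 eV·nm / 653.073600 eV
λ = 1.8985 nm

This is the α-line of the Lyman series in O⁷⁺.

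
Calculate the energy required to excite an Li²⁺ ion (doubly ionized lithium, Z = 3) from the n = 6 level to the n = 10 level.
2.17691 eV

The energy levels of a hydrogen-like atom are E_n = -13.6057 Z² eV / n².

Energy at n = 6: E_6 = -13.6057 × 3² / 6² = -3.40142500 eV
Energy at n = 10: E_10 = -13.6057 × 3² / 10² = -1.22451300 eV

The excitation energy is the difference:
ΔE = E_10 - E_6
ΔE = -1.22451300 - (-3.40142500)
ΔE = 2.17691 eV

Since this is positive, energy must be absorbed (photon absorption).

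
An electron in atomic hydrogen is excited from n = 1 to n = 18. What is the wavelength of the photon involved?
91.40864 nm

First, find the transition energy using E_n = -13.6057 / n² eV:
E_1 = -13.6057 / 1² = -13.6057000 eV
E_18 = -13.6057 / 18² = -0.0419929 eV

Photon energy: |ΔE| = |E_18 - E_1| = 13.5637071 eV

Convert to wavelength using E = hc/λ with hc = 1239.84 eV·nm:
λ = hc/E = 1239.84 eV·nm / 13.5637071 eV
λ = 91.40864 nm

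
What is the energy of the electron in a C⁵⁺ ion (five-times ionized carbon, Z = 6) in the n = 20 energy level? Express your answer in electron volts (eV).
-1.224513 eV

The energy levels of a hydrogen-like atom are given by:
E_n = -13.6057 Z² / n² eV  (with Z = 6 for C⁵⁺)

For n = 20:
E_20 = -13.6057 × 6² / 20²
E_20 = -13.6057 × 36 / 400
E_20 = -1.224513 eV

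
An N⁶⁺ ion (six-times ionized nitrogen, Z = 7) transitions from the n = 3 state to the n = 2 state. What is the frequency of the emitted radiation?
2.24e+16 Hz

First, find the transition energy:
E_3 = -13.6057 × 7² / 3² = -74.075478 eV
E_2 = -13.6057 × 7² / 2² = -166.669825 eV
|ΔE| = |E_2 - E_3| = 92.594347 eV

Convert to Joules: E = 92.594347 eV × (1.602177 × 10⁻¹⁹ J/eV) = 1.4835e-17 J

Using E = hf:
f = E/h = 1.4835e-17 J / (6.62607 × 10⁻³⁴ J·s)
f = 2.24e+16 Hz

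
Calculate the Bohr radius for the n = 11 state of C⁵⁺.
1.0672 nm (or 10.6717 Å)

The Bohr radius formula is:
r_n = n² a₀ / Z

where a₀ = 0.0529177 nm is the Bohr radius.

For C⁵⁺ (Z = 6) at n = 11:
r_11 = 11² × 0.0529177 nm / 6
r_11 = 121 × 0.0529177 nm / 6
r_11 = 6.40304 nm / 6
r_11 = 1.0672 nm

The electron orbits at approximately 1.0672 nm from the nucleus.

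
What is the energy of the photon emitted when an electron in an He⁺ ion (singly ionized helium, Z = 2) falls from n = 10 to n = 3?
5.50275 eV

The energy levels are E_n = -13.6057 Z² eV / n².

Energy at n = 10: E_10 = -13.6057 × 2² / 10² = -0.54422800 eV
Energy at n = 3: E_3 = -13.6057 × 2² / 3² = -6.04697778 eV

For emission (electron falling to lower state), the photon energy is:
E_photon = E_10 - E_3 = |-0.54422800 - (-6.04697778)|
E_photon = 5.50275 eV

This energy is carried away by the emitted photon.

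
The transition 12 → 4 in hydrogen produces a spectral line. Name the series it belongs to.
Brackett series

The spectral series in hydrogen are named based on the final (lower) energy level:
- Lyman series: n_final = 1 (ultraviolet)
- Balmer series: n_final = 2 (visible/near-UV)
- Paschen series: n_final = 3 (infrared)
- Brackett series: n_final = 4 (infrared)
- Pfund series: n_final = 5 (far infrared)

Since this transition ends at n = 4, it belongs to the Brackett series.

For reference, this 12 → 4 line has photon energy
ΔE = 13.6057 eV × (1/4² - 1/12²) = 0.75587222222 eV,
corresponding to wavelength λ = hc/ΔE = 1239.84 eV·nm / 0.75587222222 eV = 1640.27724 nm in the infrared region.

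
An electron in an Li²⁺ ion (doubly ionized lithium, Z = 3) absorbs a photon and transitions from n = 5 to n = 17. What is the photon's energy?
4.474345 eV

The energy levels of a hydrogen-like atom are E_n = -13.6057 Z² eV / n².

Energy at n = 5: E_5 = -13.6057 × 3² / 5² = -4.898052000 eV
Energy at n = 17: E_17 = -13.6057 × 3² / 17² = -0.423706920 eV

The excitation energy is the difference:
ΔE = E_17 - E_5
ΔE = -0.423706920 - (-4.898052000)
ΔE = 4.474345 eV

Since this is positive, energy must be absorbed (photon absorption).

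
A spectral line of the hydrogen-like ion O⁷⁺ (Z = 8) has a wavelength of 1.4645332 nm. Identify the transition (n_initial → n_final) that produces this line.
n = 6 → n = 1

First, find the photon energy from the wavelength (hc = 1239.84 eV·nm):
E = hc/λ = 1239.84 eV·nm / 1.4645332 nm = 846.57692 eV

The energy levels of O⁷⁺ satisfy E_n = -13.6057 × 8² / n² eV, so an emission n_i → n_f releases
ΔE = 13.6057 × 8² × (1/n_f² − 1/n_i²) eV.

Setting ΔE equal to the photon energy:
1/n_f² − 1/n_i² = 846.57692 / (13.6057 × 8²) = 0.97222226

Since 1/n_i² must be positive, we need 1/n_f² > 0.97222226, i.e. n_f ≤ 1. For each allowed n_f, solve n_i = (1/n_f² − 0.97222226)^(−1/2) and check whether it is a whole number:
  n_f = 1: 1/n_i² = 1.00000000 − 0.97222226 = 0.02777774 → n_i = 6.000  → integer, n_i = 6 ✓

Only n_f = 1 gives an integer upper level, n_i = 6.

The transition is from n = 6 to n = 1 (emission).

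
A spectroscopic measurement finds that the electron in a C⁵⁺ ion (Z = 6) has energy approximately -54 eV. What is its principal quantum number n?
n = 3

The exact energy levels follow E_n = -13.6057 Z² / n² eV with Z = 6.

The measured value (-54 eV) is reported to only 2 significant figures, so we must test candidate n values and see which one matches to that precision.

Candidate energies:
  n = 1:  E = -13.6057 × 6² / 1² = -489.80520 eV
  n = 2:  E = -13.6057 × 6² / 2² = -122.45130 eV
  n = 3:  E = -13.6057 × 6² / 3² = -54.42280 eV  ← matches
  n = 4:  E = -13.6057 × 6² / 4² = -30.61283 eV
  n = 5:  E = -13.6057 × 6² / 5² = -19.59221 eV

Checking against the measurement of -54 eV (2 sig figs), only n = 3 agrees:
E_3 = -54.42280 eV, which rounds to -54 eV ✓

Therefore n = 3.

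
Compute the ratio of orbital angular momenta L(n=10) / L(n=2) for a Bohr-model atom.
5.000

In the Bohr model, L_n = nℏ, so the ratio is purely the ratio of quantum numbers:

L_10/L_2 = 10ℏ / 2ℏ = 10/2 = 5.000

The angular momentum scales linearly with n.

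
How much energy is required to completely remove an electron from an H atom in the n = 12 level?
0.09448 eV

The ionization energy is the energy needed to remove the electron completely (n → ∞).

For hydrogen, E_n = -13.6057 eV / n².

At n = 12: E_12 = -13.6057 / 12² = -0.09448403 eV
At n = ∞: E_∞ = 0 eV

Ionization energy = E_∞ - E_12 = 0 - (-0.09448403) = 0.09448403 eV
Ionization energy ≈ 0.09448 eV

This is also called the binding energy of the electron in state n = 12.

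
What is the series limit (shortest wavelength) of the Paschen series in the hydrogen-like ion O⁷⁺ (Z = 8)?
12.81 nm

The series limit corresponds to the transition from n = ∞ to n = 3.
This is the highest energy (shortest wavelength) transition in the Paschen series.

E_∞ = 0 eV
E_3 = -13.6057 × 8² / 3² = -96.7516 eV

Energy at series limit:
ΔE = E_∞ - E_3 = 0 - (-96.7516) = 96.7516 eV
λ = hc/E = 1239.84 eV·nm / 96.7516 eV = 12.81 nm

This energy equals the ionization energy from the n = 3 state of O⁷⁺.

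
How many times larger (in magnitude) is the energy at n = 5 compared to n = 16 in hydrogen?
10.2400

Using E_n = -13.6057 Z² / n² eV with Z = 1:

E_5 = -13.6057 / 5² = -13.6057 / 25 = -0.5442280000 eV
E_16 = -13.6057 / 16² = -13.6057 / 256 = -0.0531472656 eV

The ratio is:
E_5/E_16 = (-0.5442280000) / (-0.0531472656)
E_5/E_16 = (-13.6057/25) / (-13.6057/256)
E_5/E_16 = 256/25
E_5/E_16 = 10.2400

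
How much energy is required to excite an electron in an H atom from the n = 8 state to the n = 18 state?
0.171 eV

The energy levels of a hydrogen-like atom are E_n = -13.6057 eV / n².

Energy at n = 8: E_8 = -13.6057 / 8² = -0.212589 eV
Energy at n = 18: E_18 = -13.6057 / 18² = -0.041993 eV

The excitation energy is the difference:
ΔE = E_18 - E_8
ΔE = -0.041993 - (-0.212589)
ΔE = 0.171 eV

Since this is positive, energy must be absorbed (photon absorption).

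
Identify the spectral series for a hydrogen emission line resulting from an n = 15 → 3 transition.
Paschen series

The spectral series in hydrogen are named based on the final (lower) energy level:
- Lyman series: n_final = 1 (ultraviolet)
- Balmer series: n_final = 2 (visible/near-UV)
- Paschen series: n_final = 3 (infrared)
- Brackett series: n_final = 4 (infrared)
- Pfund series: n_final = 5 (far infrared)

Since this transition ends at n = 3, it belongs to the Paschen series.

For reference, this 15 → 3 line has photon energy
ΔE = 13.6057 eV × (1/3² - 1/15²) = 1.451275 eV,
corresponding to wavelength λ = hc/ΔE = 1239.84 eV·nm / 1.451275 eV = 854.31 nm in the infrared region.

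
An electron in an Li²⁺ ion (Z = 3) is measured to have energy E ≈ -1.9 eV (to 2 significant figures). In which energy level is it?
n = 8

The exact energy levels follow E_n = -13.6057 Z² / n² eV with Z = 3.

The measured value (-1.9 eV) is reported to only 2 significant figures, so we must test candidate n values and see which one matches to that precision.

Candidate energies:
  n = 6:  E = -13.6057 × 3² / 6² = -3.40143 eV
  n = 7:  E = -13.6057 × 3² / 7² = -2.49901 eV
  n = 8:  E = -13.6057 × 3² / 8² = -1.91330 eV  ← matches
  n = 9:  E = -13.6057 × 3² / 9² = -1.51174 eV
  n = 10:  E = -13.6057 × 3² / 10² = -1.22451 eV

Checking against the measurement of -1.9 eV (2 sig figs), only n = 8 agrees:
E_8 = -1.91330 eV, which rounds to -1.9 eV ✓

Therefore n = 8.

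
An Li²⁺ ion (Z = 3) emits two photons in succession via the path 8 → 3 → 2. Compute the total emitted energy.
28.6995 eV

The energy levels of Li²⁺ are E_n = -13.6057 × 3² / n² eV.

First transition (8 → 3):
ΔE₁ = |E_3 - E_8|
ΔE₁ = |-13.6057000000 - (-1.9133015625)| = 11.6923984 eV

Second transition (3 → 2):
ΔE₂ = |E_2 - E_3|
ΔE₂ = |-30.6128250000 - (-13.6057000000)| = 17.0071250 eV

Total energy released:
E_total = ΔE₁ + ΔE₂ = 11.6923984 + 17.0071250 = 28.6995 eV

Note: This equals the direct transition 8 → 2: 28.6995 eV ✓
Energy is conserved regardless of the path taken.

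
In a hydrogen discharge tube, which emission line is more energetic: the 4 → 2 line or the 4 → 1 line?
4 → 1

Calculate the energy for each transition:

Transition 4 → 2:
ΔE₁ = |E_2 - E_4| = |-13.6057/2² - (-13.6057/4²)|
ΔE₁ = |-3.40142500 - (-0.85035625)| = 2.55107 eV

Transition 4 → 1:
ΔE₂ = |E_1 - E_4| = |-13.6057/1² - (-13.6057/4²)|
ΔE₂ = |-13.60570000 - (-0.85035625)| = 12.75534 eV

Since 12.75534 eV > 2.55107 eV, the transition 4 → 1 emits the more energetic photon.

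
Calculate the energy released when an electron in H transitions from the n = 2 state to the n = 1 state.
10.204 eV

The energy levels are E_n = -13.6057 eV / n².

Energy at n = 2: E_2 = -13.6057 / 2² = -3.401425 eV
Energy at n = 1: E_1 = -13.6057 / 1² = -13.605700 eV

For emission (electron falling to lower state), the photon energy is:
E_photon = E_2 - E_1 = |-3.401425 - (-13.605700)|
E_photon = 10.204 eV

This energy is carried away by the emitted photon.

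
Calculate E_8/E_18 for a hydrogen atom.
5.062500

Using E_n = -13.6057 Z² / n² eV with Z = 1:

E_8 = -13.6057 / 8² = -13.6057 / 64 = -0.212589062500 eV
E_18 = -13.6057 / 18² = -13.6057 / 324 = -0.041992901235 eV

The ratio is:
E_8/E_18 = (-0.212589062500) / (-0.041992901235)
E_8/E_18 = (-13.6057/64) / (-13.6057/324)
E_8/E_18 = 324/64
E_8/E_18 = 5.062500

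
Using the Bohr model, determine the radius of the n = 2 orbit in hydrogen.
0.2117 nm (or 2.1167 Å)

The Bohr radius formula is:
r_n = n² a₀ / Z

where a₀ = 0.0529177 nm is the Bohr radius.

For H (Z = 1) at n = 2:
r_2 = 2² × 0.0529177 nm / 1
r_2 = 4 × 0.0529177 nm / 1
r_2 = 0.21167 nm / 1
r_2 = 0.2117 nm

The electron orbits at approximately 0.2117 nm from the nucleus.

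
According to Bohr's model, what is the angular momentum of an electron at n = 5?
5.27e-34 J·s (or 5ℏ)

In the Bohr model, angular momentum is quantized:
L = nℏ

where ℏ = h/(2π) = 1.0546e-34 J·s

For n = 5:
L = 5 × 1.0546e-34 J·s
L = 5.27e-34 J·s

This can also be written as L = 5ℏ.
The angular momentum is an integer multiple of the reduced Planck constant.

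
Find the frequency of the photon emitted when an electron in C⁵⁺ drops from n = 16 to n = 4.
6.9395e+15 Hz

First, find the transition energy:
E_16 = -13.6057 × 6² / 16² = -1.913302 eV
E_4 = -13.6057 × 6² / 4² = -30.612825 eV
|ΔE| = |E_4 - E_16| = 28.699523 eV

Convert to Joules: E = 28.699523 eV × (1.602177 × 10⁻¹⁹ J/eV) = 4.598172e-18 J

Using E = hf:
f = E/h = 4.598172e-18 J / (6.62607 × 10⁻³⁴ J·s)
f = 6.9395e+15 Hz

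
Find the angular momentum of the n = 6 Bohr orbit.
6.33e-34 J·s (or 6ℏ)

In the Bohr model, angular momentum is quantized:
L = nℏ

where ℏ = h/(2π) = 1.0546e-34 J·s

For n = 6:
L = 6 × 1.0546e-34 J·s
L = 6.33e-34 J·s

This can also be written as L = 6ℏ.
The angular momentum is an integer multiple of the reduced Planck constant.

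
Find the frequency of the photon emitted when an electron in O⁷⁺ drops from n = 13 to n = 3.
2.215e+16 Hz

First, find the transition energy:
E_13 = -13.6057 × 8² / 13² = -5.15245444 eV
E_3 = -13.6057 × 8² / 3² = -96.75164444 eV
|ΔE| = |E_3 - E_13| = 91.59919000 eV

Convert to Joules: E = 91.59919000 eV × (1.602177 × 10⁻¹⁹ J/eV) = 1.46758e-17 J

Using E = hf:
f = E/h = 1.46758e-17 J / (6.62607 × 10⁻³⁴ J·s)
f = 2.215e+16 Hz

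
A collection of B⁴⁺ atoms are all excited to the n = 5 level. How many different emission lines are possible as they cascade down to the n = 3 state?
3

The electron can occupy levels n = 3, 4, ..., 5 during de-excitation — that is m = 5 - 3 + 1 = 3 distinct levels.

The number of distinct spectral lines equals the number of ways to choose 2 of these m levels (each pair gives one possible emission transition):

Number of lines = m(m-1)/2 = 3×2/2 = 3

These correspond to all possible transitions between the 3 levels:
5 → 4, 5 → 3, 4 → 3

Each transition produces a photon with a unique energy (and thus wavelength). This count does not depend on Z.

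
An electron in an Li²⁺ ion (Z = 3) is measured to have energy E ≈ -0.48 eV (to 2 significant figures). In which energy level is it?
n = 16

The exact energy levels follow E_n = -13.6057 Z² / n² eV with Z = 3.

The measured value (-0.48 eV) is reported to only 2 significant figures, so we must test candidate n values and see which one matches to that precision.

Candidate energies:
  n = 14:  E = -13.6057 × 3² / 14² = -0.62475 eV
  n = 15:  E = -13.6057 × 3² / 15² = -0.54423 eV
  n = 16:  E = -13.6057 × 3² / 16² = -0.47833 eV  ← matches
  n = 17:  E = -13.6057 × 3² / 17² = -0.42371 eV
  n = 18:  E = -13.6057 × 3² / 18² = -0.37794 eV

Checking against the measurement of -0.48 eV (2 sig figs), only n = 16 agrees:
E_16 = -0.47833 eV, which rounds to -0.48 eV ✓

Therefore n = 16.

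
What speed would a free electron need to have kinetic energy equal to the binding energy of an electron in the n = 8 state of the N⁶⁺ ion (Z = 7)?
1.914e+06 m/s (or 0.63852% of c)

The binding energy at n = 8 for N⁶⁺ is:
E_8 = -13.6057 × 7²/8² = -10.4168641 eV
|E_8| = 10.4168641 eV

Convert to Joules:
KE = 10.4168641 eV × (1.602177 × 10⁻¹⁹ J/eV) = 1.66897e-18 J

Using KE = ½mv²:
v = √(2·KE/m_e)
v = √(2 × 1.66897e-18 J / 9.10938 × 10⁻³¹ kg)
v = 1.914e+06 m/s

This is approximately 0.63852% the speed of light.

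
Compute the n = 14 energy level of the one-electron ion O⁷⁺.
-4.443 eV

For hydrogen-like ions, the energy levels scale with Z²:
E_n = -13.6057 Z² / n² eV

For O⁷⁺ (Z = 8) at n = 14:
E_14 = -13.6057 × 8² / 14²
E_14 = -13.6057 × 64 / 196
E_14 = -870.7648 / 196
E_14 = -4.443 eV

The energy is 64 times more negative than hydrogen at the same n due to the stronger nuclear charge.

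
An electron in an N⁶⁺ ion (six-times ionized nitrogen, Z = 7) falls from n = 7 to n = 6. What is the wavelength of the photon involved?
252.35034 nm

First, find the transition energy using E_n = -13.6057 Z² / n² eV:
E_7 = -13.6057 × 7² / 7² = -13.605700000 eV
E_6 = -13.6057 × 7² / 6² = -18.518869444 eV

Photon energy: |ΔE| = |E_6 - E_7| = 4.913169444 eV

Convert to wavelength using E = hc/λ with hc = 1239.84 eV·nm:
λ = hc/E = 1239.84 eV·nm / 4.913169444 eV
λ = 252.35034 nm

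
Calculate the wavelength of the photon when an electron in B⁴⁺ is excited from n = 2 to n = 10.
15.188 nm

First, find the transition energy using E_n = -13.6057 Z² / n² eV:
E_2 = -13.6057 × 5² / 2² = -85.03563 eV
E_10 = -13.6057 × 5² / 10² = -3.40143 eV

Photon energy: |ΔE| = |E_10 - E_2| = 81.63420 eV

Convert to wavelength using E = hc/λ with hc = 1239.84 eV·nm:
λ = hc/E = 1239.84 eV·nm / 81.63420 eV
λ = 15.188 nm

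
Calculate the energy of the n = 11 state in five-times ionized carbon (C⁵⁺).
-4.0480 eV

For hydrogen-like ions, the energy levels scale with Z²:
E_n = -13.6057 Z² / n² eV

For C⁵⁺ (Z = 6) at n = 11:
E_11 = -13.6057 × 6² / 11²
E_11 = -13.6057 × 36 / 121
E_11 = -489.8052 / 121
E_11 = -4.0480 eV

The energy is 36 times more negative than hydrogen at the same n due to the stronger nuclear charge.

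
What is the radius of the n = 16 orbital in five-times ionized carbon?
2.2578 nm (or 22.5782 Å)

The Bohr radius formula is:
r_n = n² a₀ / Z

where a₀ = 0.0529177 nm is the Bohr radius.

For C⁵⁺ (Z = 6) at n = 16:
r_16 = 16² × 0.0529177 nm / 6
r_16 = 256 × 0.0529177 nm / 6
r_16 = 13.54693 nm / 6
r_16 = 2.2578 nm

The electron orbits at approximately 2.2578 nm from the nucleus.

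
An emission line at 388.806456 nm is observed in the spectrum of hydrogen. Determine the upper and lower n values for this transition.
n = 8 → n = 2

First, find the photon energy from the wavelength (hc = 1239.84 eV·nm):
E = hc/λ = 1239.84 eV·nm / 388.806456 nm = 3.1888359 eV

The energy levels of hydrogen satisfy E_n = -13.6057 / n² eV, so an emission n_i → n_f releases
ΔE = 13.6057 × (1/n_f² − 1/n_i²) eV.

Setting ΔE equal to the photon energy:
1/n_f² − 1/n_i² = 3.1888359 / 13.6057 = 0.23437500

Since 1/n_i² must be positive, we need 1/n_f² > 0.23437500, i.e. n_f ≤ 2. For each allowed n_f, solve n_i = (1/n_f² − 0.23437500)^(−1/2) and check whether it is a whole number:
  n_f = 1: 1/n_i² = 1.00000000 − 0.23437500 = 0.76562500 → n_i = 1.143  (not an integer) ✗
  n_f = 2: 1/n_i² = 0.25000000 − 0.23437500 = 0.01562500 → n_i = 8.000  → integer, n_i = 8 ✓

Only n_f = 2 gives an integer upper level, n_i = 8.

The transition is from n = 8 to n = 2 (emission).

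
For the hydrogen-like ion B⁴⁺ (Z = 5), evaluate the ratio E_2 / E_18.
81.0000

Using E_n = -13.6057 Z² / n² eV with Z = 5:

E_2 = -13.6057 × 5² / 2² = -340.1425 / 4 = -85.0356250000 eV
E_18 = -13.6057 × 5² / 18² = -340.1425 / 324 = -1.0498225309 eV

The ratio is:
E_2/E_18 = (-85.0356250000) / (-1.0498225309)
E_2/E_18 = (-340.1425/4) / (-340.1425/324)
E_2/E_18 = 324/4
E_2/E_18 = 81.0000
(Note: the Z² factors cancel in the ratio.)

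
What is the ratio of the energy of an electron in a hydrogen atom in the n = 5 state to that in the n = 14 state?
7.84000

Using E_n = -13.6057 Z² / n² eV with Z = 1:

E_5 = -13.6057 / 5² = -13.6057 / 25 = -0.54422800000 eV
E_14 = -13.6057 / 14² = -13.6057 / 196 = -0.06941683673 eV

The ratio is:
E_5/E_14 = (-0.54422800000) / (-0.06941683673)
E_5/E_14 = (-13.6057/25) / (-13.6057/196)
E_5/E_14 = 196/25
E_5/E_14 = 7.84000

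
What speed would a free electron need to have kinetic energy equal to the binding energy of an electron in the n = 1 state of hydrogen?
2.19e+06 m/s (or 0.729740% of c)

The binding energy at n = 1 for hydrogen is:
E_1 = -13.6057/1² = -13.60570000 eV
|E_1| = 13.60570000 eV

Convert to Joules:
KE = 13.60570000 eV × (1.602177 × 10⁻¹⁹ J/eV) = 2.1799e-18 J

Using KE = ½mv²:
v = √(2·KE/m_e)
v = √(2 × 2.1799e-18 J / 9.10938 × 10⁻³¹ kg)
v = 2.19e+06 m/s

This is approximately 0.729740% the speed of light.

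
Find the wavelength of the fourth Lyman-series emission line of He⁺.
23.73 nm

The lines of a series are numbered from the longest wavelength (smallest ΔE) outward; the fourth line is the transition from n = n_f + 4 to n_f.
The Lyman series has all transitions ending at n_f = 1.

For He⁺ (Z = 2), the fourth line (δ-line) is the jump from n = 5 to n = 1:
E_5 = -13.6057 × 2² / 5² = -2.1769 eV
E_1 = -13.6057 × 2² / 1² = -54.4228 eV
ΔE = E_5 - E_1 = 52.2459 eV

λ = hc/E = 1239.84 eV·nm / 52.2459 eV
λ = 23.73 nm

This is the δ-line of the Lyman series in He⁺.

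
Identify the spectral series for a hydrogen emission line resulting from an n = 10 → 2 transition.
Balmer series

The spectral series in hydrogen are named based on the final (lower) energy level:
- Lyman series: n_final = 1 (ultraviolet)
- Balmer series: n_final = 2 (visible/near-UV)
- Paschen series: n_final = 3 (infrared)
- Brackett series: n_final = 4 (infrared)
- Pfund series: n_final = 5 (far infrared)

Since this transition ends at n = 2, it belongs to the Balmer series.

For reference, this 10 → 2 line has photon energy
ΔE = 13.6057 eV × (1/2² - 1/10²) = 3.2653680000 eV,
corresponding to wavelength λ = hc/ΔE = 1239.84 eV·nm / 3.2653680000 eV = 379.693805 nm in the visible/near-UV region.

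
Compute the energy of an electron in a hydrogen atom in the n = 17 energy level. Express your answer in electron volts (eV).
-0.0471 eV

The energy levels of a hydrogen-like atom are given by:
E_n = -13.6057 eV / n²

For n = 17:
E_17 = -13.6057 eV / 17²
E_17 = -13.6057 eV / 289
E_17 = -0.0471 eV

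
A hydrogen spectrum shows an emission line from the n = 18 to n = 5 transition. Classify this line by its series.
Pfund series

The spectral series in hydrogen are named based on the final (lower) energy level:
- Lyman series: n_final = 1 (ultraviolet)
- Balmer series: n_final = 2 (visible/near-UV)
- Paschen series: n_final = 3 (infrared)
- Brackett series: n_final = 4 (infrared)
- Pfund series: n_final = 5 (far infrared)

Since this transition ends at n = 5, it belongs to the Pfund series.

For reference, this 18 → 5 line has photon energy
ΔE = 13.6057 eV × (1/5² - 1/18²) = 0.502235099 eV,
corresponding to wavelength λ = hc/ΔE = 1239.84 eV·nm / 0.502235099 eV = 2468.645 nm in the far infrared region.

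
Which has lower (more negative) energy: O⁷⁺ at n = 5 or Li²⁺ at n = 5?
O⁷⁺ at n = 5 (E = -34.831 eV)

Using E_n = -13.6057 Z² / n² eV:

O⁷⁺ (Z = 8) at n = 5:
E = -13.6057 × 8² / 5² = -13.6057 × 64 / 25 = -34.830592 eV

Li²⁺ (Z = 3) at n = 5:
E = -13.6057 × 3² / 5² = -13.6057 × 9 / 25 = -4.898052 eV

Since -34.830592 eV < -4.898052 eV,
O⁷⁺ at n = 5 is more tightly bound (requires more energy to ionize).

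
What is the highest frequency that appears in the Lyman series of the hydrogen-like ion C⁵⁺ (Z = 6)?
1.18e+17 Hz

The series limit corresponds to the transition from n = ∞ to n = 1.
This is the highest energy (shortest wavelength) transition in the Lyman series.

E_∞ = 0 eV
E_1 = -13.6057 × 6² / 1² = -489.80520000 eV

Energy at series limit:
ΔE = E_∞ - E_1 = 0 - (-489.80520000) = 489.80520000 eV
E = 489.80520000 eV × (1.602177 × 10⁻¹⁹ J/eV) = 7.8475e-17 J
f = E/h = 7.8475e-17 J / (6.62607 × 10⁻³⁴ J·s) = 1.18e+17 Hz

This energy equals the ionization energy from the n = 1 state of C⁵⁺.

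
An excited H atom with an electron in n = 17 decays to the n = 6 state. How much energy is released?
0.331 eV

The energy levels are E_n = -13.6057 eV / n².

Energy at n = 17: E_17 = -13.6057 / 17² = -0.047079 eV
Energy at n = 6: E_6 = -13.6057 / 6² = -0.377936 eV

For emission (electron falling to lower state), the photon energy is:
E_photon = E_17 - E_6 = |-0.047079 - (-0.377936)|
E_photon = 0.331 eV

This energy is carried away by the emitted photon.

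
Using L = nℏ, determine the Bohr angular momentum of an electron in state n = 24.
2.5310e-33 J·s (or 24ℏ)

In the Bohr model, angular momentum is quantized:
L = nℏ

where ℏ = h/(2π) = 1.054572e-34 J·s

For n = 24:
L = 24 × 1.054572e-34 J·s
L = 2.5310e-33 J·s

This can also be written as L = 24ℏ.
The angular momentum is an integer multiple of the reduced Planck constant.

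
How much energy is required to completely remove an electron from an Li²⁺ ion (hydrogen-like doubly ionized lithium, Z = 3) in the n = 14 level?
0.6248 eV

The ionization energy is the energy needed to remove the electron completely (n → ∞).

For a hydrogen-like ion with Z = 3, E_n = -13.6057 Z² / n² eV.

At n = 14: E_14 = -13.6057 × 3² / 14² = -0.6247515 eV
At n = ∞: E_∞ = 0 eV

Ionization energy = E_∞ - E_14 = 0 - (-0.6247515) = 0.6247515 eV
Ionization energy ≈ 0.6248 eV

This is also called the binding energy of the electron in state n = 14.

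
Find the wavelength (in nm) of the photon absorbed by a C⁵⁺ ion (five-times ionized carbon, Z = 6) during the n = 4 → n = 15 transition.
43.60120 nm

First, find the transition energy using E_n = -13.6057 Z² / n² eV:
E_4 = -13.6057 × 6² / 4² = -30.6128250 eV
E_15 = -13.6057 × 6² / 15² = -2.1769120 eV

Photon energy: |ΔE| = |E_15 - E_4| = 28.4359130 eV

Convert to wavelength using E = hc/λ with hc = 1239.84 eV·nm:
λ = hc/E = 1239.84 eV·nm / 28.4359130 eV
λ = 43.60120 nm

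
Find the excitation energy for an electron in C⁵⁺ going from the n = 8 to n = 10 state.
2.755 eV

The energy levels of a hydrogen-like atom are E_n = -13.6057 Z² eV / n².

Energy at n = 8: E_8 = -13.6057 × 6² / 8² = -7.653206 eV
Energy at n = 10: E_10 = -13.6057 × 6² / 10² = -4.898052 eV

The excitation energy is the difference:
ΔE = E_10 - E_8
ΔE = -4.898052 - (-7.653206)
ΔE = 2.755 eV

Since this is positive, energy must be absorbed (photon absorption).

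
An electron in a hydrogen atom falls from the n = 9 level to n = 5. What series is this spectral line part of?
Pfund series

The spectral series in hydrogen are named based on the final (lower) energy level:
- Lyman series: n_final = 1 (ultraviolet)
- Balmer series: n_final = 2 (visible/near-UV)
- Paschen series: n_final = 3 (infrared)
- Brackett series: n_final = 4 (infrared)
- Pfund series: n_final = 5 (far infrared)

Since this transition ends at n = 5, it belongs to the Pfund series.

For reference, this 9 → 5 line has photon energy
ΔE = 13.6057 eV × (1/5² - 1/9²) = 0.37625640 eV,
corresponding to wavelength λ = hc/ΔE = 1239.84 eV·nm / 0.37625640 eV = 3295.20 nm in the far infrared region.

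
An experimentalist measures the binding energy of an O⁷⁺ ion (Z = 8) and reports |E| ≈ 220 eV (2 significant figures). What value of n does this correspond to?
n = 2

The exact energy levels follow E_n = -13.6057 Z² / n² eV with Z = 8.

The measured value (-220 eV) is reported to only 2 significant figures, so we must test candidate n values and see which one matches to that precision.

Candidate energies:
  n = 1:  E = -13.6057 × 8² / 1² = -870.76480 eV
  n = 2:  E = -13.6057 × 8² / 2² = -217.69120 eV  ← matches
  n = 3:  E = -13.6057 × 8² / 3² = -96.75164 eV
  n = 4:  E = -13.6057 × 8² / 4² = -54.42280 eV

Checking against the measurement of -220 eV (2 sig figs), only n = 2 agrees:
E_2 = -217.69120 eV, which rounds to -220 eV ✓

Therefore n = 2.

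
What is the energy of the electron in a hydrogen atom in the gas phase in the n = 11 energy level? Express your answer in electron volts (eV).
-0.112 eV

The energy levels of a hydrogen-like atom are given by:
E_n = -13.6057 eV / n²

For n = 11:
E_11 = -13.6057 eV / 11²
E_11 = -13.6057 eV / 121
E_11 = -0.112 eV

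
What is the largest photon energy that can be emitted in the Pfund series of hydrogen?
0.5442 eV

The series limit corresponds to the transition from n = ∞ to n = 5.
This is the highest energy (shortest wavelength) transition in the Pfund series.

E_∞ = 0 eV
E_5 = -13.6057 / 5² = -0.5442 eV

Energy at series limit:
ΔE = E_∞ - E_5 = 0 - (-0.5442) = 0.5442 eV

This energy equals the ionization energy from the n = 5 state of hydrogen.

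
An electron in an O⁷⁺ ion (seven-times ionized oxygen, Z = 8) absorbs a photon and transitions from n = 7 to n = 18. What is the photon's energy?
15.0832 eV

The energy levels of a hydrogen-like atom are E_n = -13.6057 Z² eV / n².

Energy at n = 7: E_7 = -13.6057 × 8² / 7² = -17.7707102 eV
Energy at n = 18: E_18 = -13.6057 × 8² / 18² = -2.6875457 eV

The excitation energy is the difference:
ΔE = E_18 - E_7
ΔE = -2.6875457 - (-17.7707102)
ΔE = 15.0832 eV

Since this is positive, energy must be absorbed (photon absorption).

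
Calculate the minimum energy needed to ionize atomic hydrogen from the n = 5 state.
0.544 eV

The ionization energy is the energy needed to remove the electron completely (n → ∞).

For hydrogen, E_n = -13.6057 eV / n².

At n = 5: E_5 = -13.6057 / 5² = -0.544228 eV
At n = ∞: E_∞ = 0 eV

Ionization energy = E_∞ - E_5 = 0 - (-0.544228) = 0.544228 eV
Ionization energy ≈ 0.544 eV

This is also called the binding energy of the electron in state n = 5.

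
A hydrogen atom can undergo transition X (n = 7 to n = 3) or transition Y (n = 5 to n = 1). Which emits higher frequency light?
5 → 1

Calculate the energy for each transition:

Transition 7 → 3:
ΔE₁ = |E_3 - E_7| = |-13.6057/3² - (-13.6057/7²)|
ΔE₁ = |-1.51174444 - (-0.27766735)| = 1.23408 eV

Transition 5 → 1:
ΔE₂ = |E_1 - E_5| = |-13.6057/1² - (-13.6057/5²)|
ΔE₂ = |-13.60570000 - (-0.54422800)| = 13.06147 eV

Since 13.06147 eV > 1.23408 eV, the transition 5 → 1 emits the more energetic photon.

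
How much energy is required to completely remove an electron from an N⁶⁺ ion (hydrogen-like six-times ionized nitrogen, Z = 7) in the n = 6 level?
18.518869 eV

The ionization energy is the energy needed to remove the electron completely (n → ∞).

For a hydrogen-like ion with Z = 7, E_n = -13.6057 Z² / n² eV.

At n = 6: E_6 = -13.6057 × 7² / 6² = -18.518869444 eV
At n = ∞: E_∞ = 0 eV

Ionization energy = E_∞ - E_6 = 0 - (-18.518869444) = 18.518869444 eV
Ionization energy ≈ 18.518869 eV

This is also called the binding energy of the electron in state n = 6.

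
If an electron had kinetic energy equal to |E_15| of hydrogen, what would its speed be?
1.45846e+05 m/s (or 0.049% of c)

The binding energy at n = 15 for hydrogen is:
E_15 = -13.6057/15² = -0.0604697778 eV
|E_15| = 0.0604697778 eV

Convert to Joules:
KE = 0.0604697778 eV × (1.602177 × 10⁻¹⁹ J/eV) = 9.6883287e-21 J

Using KE = ½mv²:
v = √(2·KE/m_e)
v = √(2 × 9.6883287e-21 J / 9.10938 × 10⁻³¹ kg)
v = 1.45846e+05 m/s

This is approximately 0.049% the speed of light.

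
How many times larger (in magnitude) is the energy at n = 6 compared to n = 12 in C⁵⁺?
4.000

Using E_n = -13.6057 Z² / n² eV with Z = 6:

E_6 = -13.6057 × 6² / 6² = -489.8052 / 36 = -13.605700000 eV
E_12 = -13.6057 × 6² / 12² = -489.8052 / 144 = -3.401425000 eV

The ratio is:
E_6/E_12 = (-13.605700000) / (-3.401425000)
E_6/E_12 = (-489.8052/36) / (-489.8052/144)
E_6/E_12 = 144/36
E_6/E_12 = 4.000
(Note: the Z² factors cancel in the ratio.)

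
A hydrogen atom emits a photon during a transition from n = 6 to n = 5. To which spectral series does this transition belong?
Pfund series

The spectral series in hydrogen are named based on the final (lower) energy level:
- Lyman series: n_final = 1 (ultraviolet)
- Balmer series: n_final = 2 (visible/near-UV)
- Paschen series: n_final = 3 (infrared)
- Brackett series: n_final = 4 (infrared)
- Pfund series: n_final = 5 (far infrared)

Since this transition ends at n = 5, it belongs to the Pfund series.

For reference, this 6 → 5 line has photon energy
ΔE = 13.6057 eV × (1/5² - 1/6²) = 0.16629189 eV,
corresponding to wavelength λ = hc/ΔE = 1239.84 eV·nm / 0.16629189 eV = 7455.81 nm in the far infrared region.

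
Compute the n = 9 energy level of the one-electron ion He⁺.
-0.6719 eV

For hydrogen-like ions, the energy levels scale with Z²:
E_n = -13.6057 Z² / n² eV

For He⁺ (Z = 2) at n = 9:
E_9 = -13.6057 × 2² / 9²
E_9 = -13.6057 × 4 / 81
E_9 = -54.4228 / 81
E_9 = -0.6719 eV

The energy is 4 times more negative than hydrogen at the same n due to the stronger nuclear charge.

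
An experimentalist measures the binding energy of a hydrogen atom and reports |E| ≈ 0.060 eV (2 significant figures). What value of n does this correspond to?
n = 15

The exact energy levels follow E_n = -13.6057 eV / n².

The measured value (-0.060 eV) is reported to only 2 significant figures, so we must test candidate n values and see which one matches to that precision.

Candidate energies:
  n = 13:  E = -13.6057/13² = -0.08051 eV
  n = 14:  E = -13.6057/14² = -0.06942 eV
  n = 15:  E = -13.6057/15² = -0.06047 eV  ← matches
  n = 16:  E = -13.6057/16² = -0.05315 eV
  n = 17:  E = -13.6057/17² = -0.04708 eV

Checking against the measurement of -0.060 eV (2 sig figs), only n = 15 agrees:
E_15 = -0.06047 eV, which rounds to -0.060 eV ✓

Therefore n = 15.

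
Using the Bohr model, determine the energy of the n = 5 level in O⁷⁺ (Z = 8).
-34.830592 eV

For hydrogen-like ions, the energy levels scale with Z²:
E_n = -13.6057 Z² / n² eV

For O⁷⁺ (Z = 8) at n = 5:
E_5 = -13.6057 × 8² / 5²
E_5 = -13.6057 × 64 / 25
E_5 = -870.7648 / 25
E_5 = -34.830592 eV

The energy is 64 times more negative than hydrogen at the same n due to the stronger nuclear charge.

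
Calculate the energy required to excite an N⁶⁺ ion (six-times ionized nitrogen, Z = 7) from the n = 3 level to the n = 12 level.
69.4458 eV

The energy levels of a hydrogen-like atom are E_n = -13.6057 Z² eV / n².

Energy at n = 3: E_3 = -13.6057 × 7² / 3² = -74.0754778 eV
Energy at n = 12: E_12 = -13.6057 × 7² / 12² = -4.6297174 eV

The excitation energy is the difference:
ΔE = E_12 - E_3
ΔE = -4.6297174 - (-74.0754778)
ΔE = 69.4458 eV

Since this is positive, energy must be absorbed (photon absorption).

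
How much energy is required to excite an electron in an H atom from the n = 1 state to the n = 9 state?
13.44 eV

The energy levels of a hydrogen-like atom are E_n = -13.6057 eV / n².

Energy at n = 1: E_1 = -13.6057 / 1² = -13.60570 eV
Energy at n = 9: E_9 = -13.6057 / 9² = -0.16797 eV

The excitation energy is the difference:
ΔE = E_9 - E_1
ΔE = -0.16797 - (-13.60570)
ΔE = 13.44 eV

Since this is positive, energy must be absorbed (photon absorption).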